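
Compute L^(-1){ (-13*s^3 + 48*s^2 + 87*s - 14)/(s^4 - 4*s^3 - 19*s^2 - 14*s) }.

Factor the denominator: s^4 - 4*s^3 - 19*s^2 - 14*s = s*(s - 7)*(s + 1)*(s + 2).
Partial fraction decomposition gives [-3/(s - 7)] + [-5/(s + 1)] + [-6/(s + 2)] + [1/s].
Invert each term: -3/(s - 7) ↔ -3e^(7t); -5/(s + 1) ↔ -5e^(-t); -6/(s + 2) ↔ -6e^(-2t); 1/(s - 0) ↔ e^(0t).

-3*exp(7*t) + 1 - 5*exp(-t) - 6*exp(-2*t)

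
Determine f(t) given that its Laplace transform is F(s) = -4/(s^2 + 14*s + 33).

f(t) = -exp(-7*t)*sinh(4*t)

Rewrite the denominator: s^2 + 14*s + 33 = (s + 7)^2 - 16.
The form in (s + 7) signals a first-shifting-theorem factor e^(-7t).
Since L{sinh(4t)} = 4/(s^2 - 16), the inverse is e^(-7*t)*sinh(4*t), scaled by -1.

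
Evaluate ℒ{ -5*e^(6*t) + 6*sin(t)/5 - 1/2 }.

By linearity of the Laplace transform, transform each term separately.
(-5)·[L{e^(6t)} = 1/(s - 6)]; (6/5)·[L{sin(t)} = 1/(s^2 + 1)]; L{-1/2} = (-1/2)/s.

6/(5*(s^2 + 1)) - 5/(s - 6) - 1/(2*s)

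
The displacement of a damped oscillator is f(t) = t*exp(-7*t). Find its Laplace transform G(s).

G(s) = (s + 7)^(-2)

L{t} = 1!/s^2 = 1/s^2.
By the first shifting theorem, multiplying by e^(-7t) replaces s with s + 7.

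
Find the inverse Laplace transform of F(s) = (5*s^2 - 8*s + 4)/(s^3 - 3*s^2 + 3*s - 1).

t^2*exp(t)/2 + 2*t*exp(t) + 5*exp(t)

Factor the denominator: s^3 - 3*s^2 + 3*s - 1 = (s - 1)^3.
Partial fraction decomposition gives [5/(s - 1)] + [2/(s - 1)^2] + [(s - 1)^(-3)].
Invert each term: 5/(s - 1) ↔ 5e^(t); 2/(s - 1)^2 ↔ 2t·e^(t); 1/(s - 1)^3 ↔ (1/2)t^2·e^(t).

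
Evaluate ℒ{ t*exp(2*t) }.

L{e^(2t)} = 1/(s - 2).
Then apply L{t·g(t)} = -d/ds[G(s)] with G(s) = 1/(s - 2):
differentiating 1 time and applying the sign gives (s - 2)^(-2).

(s - 2)^(-2)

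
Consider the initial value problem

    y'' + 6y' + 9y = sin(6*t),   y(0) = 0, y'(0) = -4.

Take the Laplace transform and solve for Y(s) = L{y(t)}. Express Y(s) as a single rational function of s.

Apply the Laplace transform to the equation.
The derivative rules (L{y''} = s^2 Y - s·y(0) - y'(0) and L{y'} = sY - y(0), with y(0) = 0, y'(0) = -4) turn the left side into (s^2 + 6*s + 9)Y - (-4).
The right side is L{sin(6*t)} = 6/(s^2 + 36).
So (s^2 + 6*s + 9)Y = 6/(s^2 + 36) + (-4).
Isolate Y and clear denominators.

Y(s) = (-4*s^2 - 138)/(s^4 + 6*s^3 + 45*s^2 + 216*s + 324)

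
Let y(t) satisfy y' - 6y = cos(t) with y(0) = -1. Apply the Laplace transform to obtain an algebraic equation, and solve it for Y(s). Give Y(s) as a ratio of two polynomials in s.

Y(s) = (-s^2 + s - 1)/(s^3 - 6*s^2 + s - 6)

Laplace-transform each side.
Using L{y'} = sY - y(0) = sY - (-1), the left side becomes (s - 6)Y - (-1).
The right side is L{cos(t)} = s/(s^2 + 1).
So (s - 6)Y = s/(s^2 + 1) + (-1).
Solve for Y(s) and write it as one ratio of polynomials.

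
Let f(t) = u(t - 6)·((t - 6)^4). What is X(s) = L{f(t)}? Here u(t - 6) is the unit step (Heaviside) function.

By the second shifting theorem, L{u(t - c)·g(t - c)} = e^(-cs)·G(s) with c = 6 and G(s) = L{g(t)}.
L{t^4} = 4!/s^5 = 24/s^5.

X(s) = 24*exp(-6*s)/s^5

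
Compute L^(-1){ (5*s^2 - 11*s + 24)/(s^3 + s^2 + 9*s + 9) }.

Factor the denominator: s^3 + s^2 + 9*s + 9 = (s + 1)*(s^2 + 9).
Partial fraction decomposition gives [4/(s + 1)] + [s/(s^2 + 9)] + [-12/(s^2 + 9)].
Invert each term: 4/(s + 1) ↔ 4e^(-t); 1·s/(s^2 + 9) ↔ cos(3t); -4·3/(s^2 + 9) ↔ -4sin(3t).

-4*sin(3*t) + cos(3*t) + 4*exp(-t)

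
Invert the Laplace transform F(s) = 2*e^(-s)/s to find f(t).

f(t) = Heaviside(t - 1)*(2)

The factor e^(-s) signals a time shift by c = 1 (second shifting theorem).
L{2} = 2/s, so L^-1{2/s} = 2.
Hence the inverse is u(t - 1) times that function evaluated at t - 1.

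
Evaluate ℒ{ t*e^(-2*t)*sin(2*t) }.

L{sin(2t)} = 2/(s^2 + 4).
Multiplying by e^(-2t) shifts s → s + 2, so L{e^(-2*t)*sin(2*t)} = 2/((s + 2)^2 + 4).
Then apply L{t·g(t)} = -d/ds[G(s)] with G(s) = 2/((s + 2)^2 + 4):
differentiating 1 time and applying the sign gives 4*(s + 2)/(s^2 + 4*s + 8)^2.

4*(s + 2)/(s^2 + 4*s + 8)^2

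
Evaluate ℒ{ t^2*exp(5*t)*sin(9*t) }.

L{sin(9t)} = 9/(s^2 + 81).
Multiplying by e^(5t) shifts s → s - 5, so L{exp(5*t)*sin(9*t)} = 9/((s - 5)^2 + 81).
Then apply L{t^2·g(t)} = (-1)^2 d^2/ds^2[G(s)] with G(s) = 9/((s - 5)^2 + 81):
differentiating 2 times and applying the sign gives 54*(s^2 - 10*s - 2)/(s^2 - 10*s + 106)^3.

54*(s^2 - 10*s - 2)/(s^2 - 10*s + 106)^3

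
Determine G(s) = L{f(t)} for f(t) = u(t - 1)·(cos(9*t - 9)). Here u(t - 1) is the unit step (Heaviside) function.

By the second shifting theorem, L{u(t - c)·g(t - c)} = e^(-cs)·H(s) with c = 1 and H(s) = L{g(t)}.
L{cos(9t)} = s/(s^2 + 81).

G(s) = s*exp(-s)/(s^2 + 81)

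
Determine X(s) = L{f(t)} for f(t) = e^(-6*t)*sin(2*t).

X(s) = 2/((s + 6)^2 + 4)

L{sin(2t)} = 2/(s^2 + 4).
By the first shifting theorem, multiplying by e^(-6t) replaces s with s + 6.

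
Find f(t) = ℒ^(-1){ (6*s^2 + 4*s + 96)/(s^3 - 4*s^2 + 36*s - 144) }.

Factor the denominator: s^3 - 4*s^2 + 36*s - 144 = (s - 4)*(s^2 + 36).
Partial fraction decomposition gives [4/(s - 4)] + [2*s/(s^2 + 36)] + [12/(s^2 + 36)].
Invert each term: 4/(s - 4) ↔ 4e^(4t); 2·s/(s^2 + 36) ↔ 2cos(6t); 2·6/(s^2 + 36) ↔ 2sin(6t).

f(t) = 4*exp(4*t) + 2*sin(6*t) + 2*cos(6*t)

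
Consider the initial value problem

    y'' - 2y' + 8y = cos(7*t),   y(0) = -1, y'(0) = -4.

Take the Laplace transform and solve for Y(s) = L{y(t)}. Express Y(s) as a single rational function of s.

Transform both sides with L{·}.
The derivative rules (L{y''} = s^2 Y - s·y(0) - y'(0) and L{y'} = sY - y(0), with y(0) = -1, y'(0) = -4) turn the left side into (s^2 - 2*s + 8)Y - (-s - 2).
The right side is L{cos(7*t)} = s/(s^2 + 49).
So (s^2 - 2*s + 8)Y = s/(s^2 + 49) + (-s - 2).
Solve for Y(s) and write it as one ratio of polynomials.

Y(s) = (-s^3 - 2*s^2 - 48*s - 98)/(s^4 - 2*s^3 + 57*s^2 - 98*s + 392)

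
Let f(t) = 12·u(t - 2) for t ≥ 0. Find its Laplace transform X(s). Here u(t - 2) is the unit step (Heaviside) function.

X(s) = 12*exp(-2*s)/s

By the second shifting theorem, L{u(t - c)·g(t - c)} = e^(-cs)·G(s) with c = 2 and G(s) = L{g(t)}.
L{12} = 12/s.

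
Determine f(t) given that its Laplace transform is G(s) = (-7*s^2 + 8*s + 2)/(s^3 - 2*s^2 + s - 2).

f(t) = -2*exp(2*t) - 2*sin(t) - 5*cos(t)

Factor the denominator: s^3 - 2*s^2 + s - 2 = (s - 2)*(s^2 + 1).
Partial fraction decomposition gives [-2/(s - 2)] + [-5*s/(s^2 + 1)] + [-2/(s^2 + 1)].
Invert each term: -2/(s - 2) ↔ -2e^(2t); -5·s/(s^2 + 1) ↔ -5cos(t); -2·1/(s^2 + 1) ↔ -2sin(t).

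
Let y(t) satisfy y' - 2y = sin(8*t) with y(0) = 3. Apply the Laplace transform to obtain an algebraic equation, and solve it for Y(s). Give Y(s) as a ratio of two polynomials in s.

Take the Laplace transform of both sides.
With L{y'} = sY - y(0) = sY - 3: the LHS transforms to (s - 2)Y - (3).
The right side is L{sin(8*t)} = 8/(s^2 + 64).
So (s - 2)Y = 8/(s^2 + 64) + (3).
Solve for Y(s) and write it as one ratio of polynomials.

Y(s) = (3*s^2 + 200)/(s^3 - 2*s^2 + 64*s - 128)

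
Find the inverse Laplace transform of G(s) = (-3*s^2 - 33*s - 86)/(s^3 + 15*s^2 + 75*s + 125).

2*t^2*exp(-5*t) - 3*t*exp(-5*t) - 3*exp(-5*t)

Factor the denominator: s^3 + 15*s^2 + 75*s + 125 = (s + 5)^3.
Partial fraction decomposition gives [-3/(s + 5)] + [-3/(s + 5)^2] + [4/(s + 5)^3].
Invert each term: -3/(s + 5) ↔ -3e^(-5t); -3/(s + 5)^2 ↔ -3t·e^(-5t); 4/(s + 5)^3 ↔ (2)t^2·e^(-5t).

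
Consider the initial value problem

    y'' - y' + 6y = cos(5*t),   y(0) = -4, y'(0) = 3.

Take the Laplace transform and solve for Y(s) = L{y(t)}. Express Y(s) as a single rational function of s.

Take the Laplace transform of both sides.
With L{y''} = s^2 Y - s·y(0) - y'(0) and L{y'} = sY - y(0), with y(0) = -4, y'(0) = 3: the LHS transforms to (s^2 - s + 6)Y - (-4*s + 7).
The right side is L{cos(5*t)} = s/(s^2 + 25).
So (s^2 - s + 6)Y = s/(s^2 + 25) + (-4*s + 7).
Divide through and combine into a single rational function.

Y(s) = (-4*s^3 + 7*s^2 - 99*s + 175)/(s^4 - s^3 + 31*s^2 - 25*s + 150)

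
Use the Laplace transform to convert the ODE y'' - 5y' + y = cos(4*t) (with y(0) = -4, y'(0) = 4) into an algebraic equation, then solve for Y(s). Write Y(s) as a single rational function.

Laplace-transform each side.
Using L{y''} = s^2 Y - s·y(0) - y'(0) and L{y'} = sY - y(0), with y(0) = -4, y'(0) = 4, the left side becomes (s^2 - 5*s + 1)Y - (-4*s + 24).
The right side is L{cos(4*t)} = s/(s^2 + 16).
So (s^2 - 5*s + 1)Y = s/(s^2 + 16) + (-4*s + 24).
Divide through and combine into a single rational function.

Y(s) = (-4*s^3 + 24*s^2 - 63*s + 384)/(s^4 - 5*s^3 + 17*s^2 - 80*s + 16)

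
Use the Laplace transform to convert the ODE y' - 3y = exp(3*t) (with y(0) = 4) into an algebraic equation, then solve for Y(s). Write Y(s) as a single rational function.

Y(s) = (4*s - 11)/(s^2 - 6*s + 9)

Take the Laplace transform of both sides.
The derivative rules (L{y'} = sY - y(0) = sY - 4) turn the left side into (s - 3)Y - (4).
The right side is L{exp(3*t)} = 1/(s - 3).
So (s - 3)Y = 1/(s - 3) + (4).
Divide through and combine into a single rational function.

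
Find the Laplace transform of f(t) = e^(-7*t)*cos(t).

L{cos(t)} = s/(s^2 + 1).
By the first shifting theorem, multiplying by e^(-7t) replaces s with s + 7.

(s + 7)/((s + 7)^2 + 1)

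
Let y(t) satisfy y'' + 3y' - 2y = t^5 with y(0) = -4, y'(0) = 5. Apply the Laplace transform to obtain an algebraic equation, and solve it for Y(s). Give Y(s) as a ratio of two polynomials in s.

Y(s) = (-4*s^7 - 7*s^6 + 120)/(s^8 + 3*s^7 - 2*s^6)

Take the Laplace transform of both sides.
Using L{y''} = s^2 Y - s·y(0) - y'(0) and L{y'} = sY - y(0), with y(0) = -4, y'(0) = 5, the left side becomes (s^2 + 3*s - 2)Y - (-4*s - 7).
The right side is L{t^5} = 120/s^6.
So (s^2 + 3*s - 2)Y = 120/s^6 + (-4*s - 7).
Divide through and combine into a single rational function.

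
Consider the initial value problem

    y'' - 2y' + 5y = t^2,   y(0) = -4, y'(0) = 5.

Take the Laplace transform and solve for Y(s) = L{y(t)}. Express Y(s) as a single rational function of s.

Apply the Laplace transform to the equation.
The derivative rules (L{y''} = s^2 Y - s·y(0) - y'(0) and L{y'} = sY - y(0), with y(0) = -4, y'(0) = 5) turn the left side into (s^2 - 2*s + 5)Y - (-4*s + 13).
The right side is L{t^2} = 2/s^3.
So (s^2 - 2*s + 5)Y = 2/s^3 + (-4*s + 13).
Solve for Y(s) and write it as one ratio of polynomials.

Y(s) = (-4*s^4 + 13*s^3 + 2)/(s^5 - 2*s^4 + 5*s^3)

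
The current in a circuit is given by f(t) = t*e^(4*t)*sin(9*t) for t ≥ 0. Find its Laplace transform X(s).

L{sin(9t)} = 9/(s^2 + 81).
Multiplying by e^(4t) shifts s → s - 4, so L{e^(4*t)*sin(9*t)} = 9/((s - 4)^2 + 81).
Then apply L{t·g(t)} = -d/ds[G(s)] with G(s) = 9/((s - 4)^2 + 81):
differentiating 1 time and applying the sign gives 18*(s - 4)/(s^2 - 8*s + 97)^2.

X(s) = 18*(s - 4)/(s^2 - 8*s + 97)^2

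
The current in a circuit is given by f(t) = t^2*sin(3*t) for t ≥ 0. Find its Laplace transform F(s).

L{sin(3t)} = 3/(s^2 + 9).
Then apply L{t^2·g(t)} = (-1)^2 d^2/ds^2[G(s)] with G(s) = 3/(s^2 + 9):
differentiating 2 times and applying the sign gives 18*(s^2 - 3)/(s^2 + 9)^3.

F(s) = 18*(s^2 - 3)/(s^2 + 9)^3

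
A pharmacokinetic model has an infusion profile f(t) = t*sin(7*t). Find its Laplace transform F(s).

F(s) = 14*s/(s^2 + 49)^2

L{sin(7t)} = 7/(s^2 + 49).
Then apply L{t·g(t)} = -d/ds[G(s)] with G(s) = 7/(s^2 + 49):
differentiating 1 time and applying the sign gives 14*s/(s^2 + 49)^2.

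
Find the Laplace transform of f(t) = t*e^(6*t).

(s - 6)^(-2)

L{e^(6t)} = 1/(s - 6).
Then apply L{t·g(t)} = -d/ds[G(s)] with G(s) = 1/(s - 6):
differentiating 1 time and applying the sign gives (s - 6)^(-2).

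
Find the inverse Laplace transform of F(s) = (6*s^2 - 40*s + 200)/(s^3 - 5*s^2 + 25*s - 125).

Factor the denominator: s^3 - 5*s^2 + 25*s - 125 = (s - 5)*(s^2 + 25).
Partial fraction decomposition gives [3/(s - 5)] + [3*s/(s^2 + 25)] + [-25/(s^2 + 25)].
Invert each term: 3/(s - 5) ↔ 3e^(5t); 3·s/(s^2 + 25) ↔ 3cos(5t); -5·5/(s^2 + 25) ↔ -5sin(5t).

3*exp(5*t) - 5*sin(5*t) + 3*cos(5*t)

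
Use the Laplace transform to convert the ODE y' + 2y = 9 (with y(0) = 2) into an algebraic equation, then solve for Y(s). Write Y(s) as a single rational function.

Y(s) = (2*s + 9)/(s^2 + 2*s)

Take the Laplace transform of both sides.
The derivative rules (L{y'} = sY - y(0) = sY - 2) turn the left side into (s + 2)Y - (2).
The right side is L{9} = 9/s.
So (s + 2)Y = 9/s + (2).
Isolate Y and clear denominators.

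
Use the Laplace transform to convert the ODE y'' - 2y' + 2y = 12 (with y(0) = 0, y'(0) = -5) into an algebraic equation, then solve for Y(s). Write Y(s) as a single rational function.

Y(s) = (-5*s + 12)/(s^3 - 2*s^2 + 2*s)

Transform both sides with L{·}.
Using L{y''} = s^2 Y - s·y(0) - y'(0) and L{y'} = sY - y(0), with y(0) = 0, y'(0) = -5, the left side becomes (s^2 - 2*s + 2)Y - (-5).
The right side is L{12} = 12/s.
So (s^2 - 2*s + 2)Y = 12/s + (-5).
Solve for Y(s) and write it as one ratio of polynomials.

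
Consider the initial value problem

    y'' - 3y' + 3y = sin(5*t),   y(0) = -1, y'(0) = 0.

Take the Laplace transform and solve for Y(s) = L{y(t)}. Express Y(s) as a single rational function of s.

Y(s) = (-s^3 + 3*s^2 - 25*s + 80)/(s^4 - 3*s^3 + 28*s^2 - 75*s + 75)

Laplace-transform each side.
Using L{y''} = s^2 Y - s·y(0) - y'(0) and L{y'} = sY - y(0), with y(0) = -1, y'(0) = 0, the left side becomes (s^2 - 3*s + 3)Y - (-s + 3).
The right side is L{sin(5*t)} = 5/(s^2 + 25).
So (s^2 - 3*s + 3)Y = 5/(s^2 + 25) + (-s + 3).
Isolate Y and clear denominators.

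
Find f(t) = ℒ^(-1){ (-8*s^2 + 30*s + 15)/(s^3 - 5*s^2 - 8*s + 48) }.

f(t) = t*exp(4*t) - 5*exp(4*t) - 3*exp(-3*t)

Factor the denominator: s^3 - 5*s^2 - 8*s + 48 = (s - 4)^2*(s + 3).
Partial fraction decomposition gives [-5/(s - 4)] + [(s - 4)^(-2)] + [-3/(s + 3)].
Invert each term: -5/(s - 4) ↔ -5e^(4t); 1/(s - 4)^2 ↔ t·e^(4t); -3/(s + 3) ↔ -3e^(-3t).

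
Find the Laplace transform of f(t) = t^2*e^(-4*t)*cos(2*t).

2*(s + 4)*(s^2 + 8*s + 4)/(s^2 + 8*s + 20)^3

L{cos(2t)} = s/(s^2 + 4).
Multiplying by e^(-4t) shifts s → s + 4, so L{e^(-4*t)*cos(2*t)} = (s + 4)/((s + 4)^2 + 4).
Then apply L{t^2·g(t)} = (-1)^2 d^2/ds^2[G(s)] with G(s) = (s + 4)/((s + 4)^2 + 4):
differentiating 2 times and applying the sign gives 2*(s + 4)*(s^2 + 8*s + 4)/(s^2 + 8*s + 20)^3.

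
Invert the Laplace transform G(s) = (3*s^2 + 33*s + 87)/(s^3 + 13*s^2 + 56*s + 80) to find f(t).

f(t) = 3*t*exp(-4*t) + 6*exp(-4*t) - 3*exp(-5*t)

Factor the denominator: s^3 + 13*s^2 + 56*s + 80 = (s + 4)^2*(s + 5).
Partial fraction decomposition gives [6/(s + 4)] + [3/(s + 4)^2] + [-3/(s + 5)].
Invert each term: 6/(s + 4) ↔ 6e^(-4t); 3/(s + 4)^2 ↔ 3t·e^(-4t); -3/(s + 5) ↔ -3e^(-5t).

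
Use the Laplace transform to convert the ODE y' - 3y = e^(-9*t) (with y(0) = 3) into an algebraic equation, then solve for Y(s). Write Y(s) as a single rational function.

Y(s) = (3*s + 28)/(s^2 + 6*s - 27)

Apply the Laplace transform to the equation.
With L{y'} = sY - y(0) = sY - 3: the LHS transforms to (s - 3)Y - (3).
The right side is L{e^(-9*t)} = 1/(s + 9).
So (s - 3)Y = 1/(s + 9) + (3).
Divide through and combine into a single rational function.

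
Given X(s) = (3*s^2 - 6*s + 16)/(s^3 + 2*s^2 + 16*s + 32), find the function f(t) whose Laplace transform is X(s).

Factor the denominator: s^3 + 2*s^2 + 16*s + 32 = (s + 2)*(s^2 + 16).
Partial fraction decomposition gives [2/(s + 2)] + [s/(s^2 + 16)] + [-8/(s^2 + 16)].
Invert each term: 2/(s + 2) ↔ 2e^(-2t); 1·s/(s^2 + 16) ↔ cos(4t); -2·4/(s^2 + 16) ↔ -2sin(4t).

f(t) = -2*sin(4*t) + cos(4*t) + 2*exp(-2*t)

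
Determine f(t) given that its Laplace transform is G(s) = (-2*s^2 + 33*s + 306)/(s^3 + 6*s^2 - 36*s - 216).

f(t) = -3*t*exp(-6*t) + 3*exp(6*t) - 5*exp(-6*t)

Factor the denominator: s^3 + 6*s^2 - 36*s - 216 = (s - 6)*(s + 6)^2.
Partial fraction decomposition gives [-5/(s + 6)] + [-3/(s + 6)^2] + [3/(s - 6)].
Invert each term: -5/(s + 6) ↔ -5e^(-6t); -3/(s + 6)^2 ↔ -3t·e^(-6t); 3/(s - 6) ↔ 3e^(6t).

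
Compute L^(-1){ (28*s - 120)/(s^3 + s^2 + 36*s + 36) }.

Factor the denominator: s^3 + s^2 + 36*s + 36 = (s + 1)*(s^2 + 36).
Partial fraction decomposition gives [-4/(s + 1)] + [4*s/(s^2 + 36)] + [24/(s^2 + 36)].
Invert each term: -4/(s + 1) ↔ -4e^(-t); 4·s/(s^2 + 36) ↔ 4cos(6t); 4·6/(s^2 + 36) ↔ 4sin(6t).

4*sin(6*t) + 4*cos(6*t) - 4*exp(-t)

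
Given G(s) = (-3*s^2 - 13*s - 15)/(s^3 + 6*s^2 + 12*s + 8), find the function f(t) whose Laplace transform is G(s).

f(t) = -t^2*exp(-2*t)/2 - t*exp(-2*t) - 3*exp(-2*t)

Factor the denominator: s^3 + 6*s^2 + 12*s + 8 = (s + 2)^3.
Partial fraction decomposition gives [-3/(s + 2)] + [-1/(s + 2)^2] + [-1/(s + 2)^3].
Invert each term: -3/(s + 2) ↔ -3e^(-2t); -1/(s + 2)^2 ↔ -t·e^(-2t); -1/(s + 2)^3 ↔ (-1/2)t^2·e^(-2t).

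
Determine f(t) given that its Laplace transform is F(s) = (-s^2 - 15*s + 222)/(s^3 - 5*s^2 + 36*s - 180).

f(t) = 2*exp(5*t) - 5*sin(6*t) - 3*cos(6*t)

Factor the denominator: s^3 - 5*s^2 + 36*s - 180 = (s - 5)*(s^2 + 36).
Partial fraction decomposition gives [2/(s - 5)] + [-3*s/(s^2 + 36)] + [-30/(s^2 + 36)].
Invert each term: 2/(s - 5) ↔ 2e^(5t); -3·s/(s^2 + 36) ↔ -3cos(6t); -5·6/(s^2 + 36) ↔ -5sin(6t).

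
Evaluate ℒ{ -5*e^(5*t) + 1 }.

The transform is linear, so treat each term independently.
L{1} = 1/s; (-5)·[L{e^(5t)} = 1/(s - 5)].

-5/(s - 5) + 1/s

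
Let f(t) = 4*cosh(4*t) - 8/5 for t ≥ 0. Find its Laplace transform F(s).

Apply the Laplace transform termwise.
L{-8/5} = (-8/5)/s; (4)·[L{cosh(4t)} = s/(s^2 - 16)].

F(s) = 4*s/(s^2 - 16) - 8/(5*s)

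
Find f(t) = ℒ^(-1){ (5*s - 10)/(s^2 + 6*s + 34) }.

Complete the square in the denominator: s^2 + 6*s + 34 = (s + 3)^2 + 5^2.
Split the numerator to match: 5*s - 10 = 5·(s + 3) - 5·5.
Invert each term: 5·(s + 3)/((s + 3)^2 + 25) ↔ 5e^(-3t)cos(5t); -5·5/((s + 3)^2 + 25) ↔ -5e^(-3t)sin(5t).

f(t) = -5*exp(-3*t)*sin(5*t) + 5*exp(-3*t)*cos(5*t)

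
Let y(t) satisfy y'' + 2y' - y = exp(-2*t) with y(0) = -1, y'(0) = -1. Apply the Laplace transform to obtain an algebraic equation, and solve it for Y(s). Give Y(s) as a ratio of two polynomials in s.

Y(s) = (-s^2 - 5*s - 5)/(s^3 + 4*s^2 + 3*s - 2)

Transform both sides with L{·}.
The derivative rules (L{y''} = s^2 Y - s·y(0) - y'(0) and L{y'} = sY - y(0), with y(0) = -1, y'(0) = -1) turn the left side into (s^2 + 2*s - 1)Y - (-s - 3).
The right side is L{exp(-2*t)} = 1/(s + 2).
So (s^2 + 2*s - 1)Y = 1/(s + 2) + (-s - 3).
Isolate Y and clear denominators.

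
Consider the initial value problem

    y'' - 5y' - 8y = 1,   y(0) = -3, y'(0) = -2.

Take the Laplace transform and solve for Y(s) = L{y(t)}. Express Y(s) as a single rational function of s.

Y(s) = (-3*s^2 + 13*s + 1)/(s^3 - 5*s^2 - 8*s)

Transform both sides with L{·}.
With L{y''} = s^2 Y - s·y(0) - y'(0) and L{y'} = sY - y(0), with y(0) = -3, y'(0) = -2: the LHS transforms to (s^2 - 5*s - 8)Y - (-3*s + 13).
The right side is L{1} = 1/s.
So (s^2 - 5*s - 8)Y = 1/s + (-3*s + 13).
Isolate Y and clear denominators.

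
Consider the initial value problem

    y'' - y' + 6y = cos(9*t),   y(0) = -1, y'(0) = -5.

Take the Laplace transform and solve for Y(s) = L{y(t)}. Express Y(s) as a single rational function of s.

Y(s) = (-s^3 - 4*s^2 - 80*s - 324)/(s^4 - s^3 + 87*s^2 - 81*s + 486)

Apply the Laplace transform to the equation.
With L{y''} = s^2 Y - s·y(0) - y'(0) and L{y'} = sY - y(0), with y(0) = -1, y'(0) = -5: the LHS transforms to (s^2 - s + 6)Y - (-s - 4).
The right side is L{cos(9*t)} = s/(s^2 + 81).
So (s^2 - s + 6)Y = s/(s^2 + 81) + (-s - 4).
Isolate Y and clear denominators.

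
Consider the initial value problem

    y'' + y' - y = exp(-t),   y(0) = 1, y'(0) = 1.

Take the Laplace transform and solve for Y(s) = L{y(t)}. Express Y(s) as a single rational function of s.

Laplace-transform each side.
With L{y''} = s^2 Y - s·y(0) - y'(0) and L{y'} = sY - y(0), with y(0) = 1, y'(0) = 1: the LHS transforms to (s^2 + s - 1)Y - (s + 2).
The right side is L{exp(-t)} = 1/(s + 1).
So (s^2 + s - 1)Y = 1/(s + 1) + (s + 2).
Solve for Y(s) and write it as one ratio of polynomials.

Y(s) = (s^2 + 3*s + 3)/(s^3 + 2*s^2 - 1)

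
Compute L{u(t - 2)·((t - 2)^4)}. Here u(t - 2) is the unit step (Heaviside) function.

24*exp(-2*s)/s^5

By the second shifting theorem, L{u(t - c)·g(t - c)} = e^(-cs)·H(s) with c = 2 and H(s) = L{g(t)}.
L{t^4} = 4!/s^5 = 24/s^5.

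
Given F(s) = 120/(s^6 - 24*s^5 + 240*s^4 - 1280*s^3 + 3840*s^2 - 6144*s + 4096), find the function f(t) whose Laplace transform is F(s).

f(t) = t^5*exp(4*t)

Rewrite the denominator: s^6 - 24*s^5 + 240*s^4 - 1280*s^3 + 3840*s^2 - 6144*s + 4096 = (s - 4)^6.
The form in (s - 4) signals a first-shifting-theorem factor e^(4t).
Since L{t^5} = 5!/s^6 = 120/s^6, the inverse is t^5*exp(4*t).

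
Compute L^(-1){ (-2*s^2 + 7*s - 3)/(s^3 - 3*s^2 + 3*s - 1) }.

Factor the denominator: s^3 - 3*s^2 + 3*s - 1 = (s - 1)^3.
Partial fraction decomposition gives [-2/(s - 1)] + [3/(s - 1)^2] + [2/(s - 1)^3].
Invert each term: -2/(s - 1) ↔ -2e^(t); 3/(s - 1)^2 ↔ 3t·e^(t); 2/(s - 1)^3 ↔ (1)t^2·e^(t).

t^2*exp(t) + 3*t*exp(t) - 2*exp(t)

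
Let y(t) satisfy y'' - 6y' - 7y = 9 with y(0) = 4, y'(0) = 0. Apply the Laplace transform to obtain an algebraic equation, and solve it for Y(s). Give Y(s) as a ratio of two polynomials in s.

Y(s) = (4*s^2 - 24*s + 9)/(s^3 - 6*s^2 - 7*s)

Laplace-transform each side.
The derivative rules (L{y''} = s^2 Y - s·y(0) - y'(0) and L{y'} = sY - y(0), with y(0) = 4, y'(0) = 0) turn the left side into (s^2 - 6*s - 7)Y - (4*s - 24).
The right side is L{9} = 9/s.
So (s^2 - 6*s - 7)Y = 9/s + (4*s - 24).
Divide through and combine into a single rational function.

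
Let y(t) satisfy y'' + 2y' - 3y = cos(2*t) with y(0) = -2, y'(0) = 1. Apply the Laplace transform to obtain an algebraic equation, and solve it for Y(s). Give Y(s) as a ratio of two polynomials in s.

Transform both sides with L{·}.
The derivative rules (L{y''} = s^2 Y - s·y(0) - y'(0) and L{y'} = sY - y(0), with y(0) = -2, y'(0) = 1) turn the left side into (s^2 + 2*s - 3)Y - (-2*s - 3).
The right side is L{cos(2*t)} = s/(s^2 + 4).
So (s^2 + 2*s - 3)Y = s/(s^2 + 4) + (-2*s - 3).
Solve for Y(s) and write it as one ratio of polynomials.

Y(s) = (-2*s^3 - 3*s^2 - 7*s - 12)/(s^4 + 2*s^3 + s^2 + 8*s - 12)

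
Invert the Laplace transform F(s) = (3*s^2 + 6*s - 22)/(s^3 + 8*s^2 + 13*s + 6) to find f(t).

f(t) = -5*t*exp(-t) + exp(-t) + 2*exp(-6*t)

Factor the denominator: s^3 + 8*s^2 + 13*s + 6 = (s + 1)^2*(s + 6).
Partial fraction decomposition gives [1/(s + 1)] + [-5/(s + 1)^2] + [2/(s + 6)].
Invert each term: 1/(s + 1) ↔ e^(-t); -5/(s + 1)^2 ↔ -5t·e^(-t); 2/(s + 6) ↔ 2e^(-6t).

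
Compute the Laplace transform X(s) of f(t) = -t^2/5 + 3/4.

By linearity of the Laplace transform, transform each term separately.
(-1/5)·[L{t^2} = 2!/s^3 = 2/s^3]; L{3/4} = (3/4)/s.

X(s) = 3/(4*s) - 2/(5*s^3)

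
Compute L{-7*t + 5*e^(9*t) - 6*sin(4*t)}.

Apply the Laplace transform termwise.
(-6)·[L{sin(4t)} = 4/(s^2 + 16)]; (5)·[L{e^(9t)} = 1/(s - 9)]; (-7)·[L{t} = 1!/s^2 = 1/s^2].

-24/(s^2 + 16) + 5/(s - 9) - 7/s^2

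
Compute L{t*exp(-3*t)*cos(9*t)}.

(s - 6)*(s + 12)/(s^2 + 6*s + 90)^2

L{cos(9t)} = s/(s^2 + 81).
Multiplying by e^(-3t) shifts s → s + 3, so L{exp(-3*t)*cos(9*t)} = (s + 3)/((s + 3)^2 + 81).
Then apply L{t·g(t)} = -d/ds[H(s)] with H(s) = (s + 3)/((s + 3)^2 + 81):
differentiating 1 time and applying the sign gives (s - 6)*(s + 12)/(s^2 + 6*s + 90)^2.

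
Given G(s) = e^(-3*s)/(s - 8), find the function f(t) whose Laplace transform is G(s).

The factor e^(-3s) signals a time shift by c = 3 (second shifting theorem).
L{e^(8t)} = 1/(s - 8), so L^-1{1/(s - 8)} = e^(8*t).
Hence the inverse is u(t - 3) times that function evaluated at t - 3.

f(t) = Heaviside(t - 3)*(exp(8*t - 24))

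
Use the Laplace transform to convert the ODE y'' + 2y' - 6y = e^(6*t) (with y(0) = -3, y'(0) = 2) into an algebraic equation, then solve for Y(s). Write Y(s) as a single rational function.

Apply the Laplace transform to the equation.
With L{y''} = s^2 Y - s·y(0) - y'(0) and L{y'} = sY - y(0), with y(0) = -3, y'(0) = 2: the LHS transforms to (s^2 + 2*s - 6)Y - (-3*s - 4).
The right side is L{e^(6*t)} = 1/(s - 6).
So (s^2 + 2*s - 6)Y = 1/(s - 6) + (-3*s - 4).
Solve for Y(s) and write it as one ratio of polynomials.

Y(s) = (-3*s^2 + 14*s + 25)/(s^3 - 4*s^2 - 18*s + 36)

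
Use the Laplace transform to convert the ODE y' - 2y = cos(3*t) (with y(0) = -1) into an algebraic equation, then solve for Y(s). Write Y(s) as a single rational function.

Y(s) = (-s^2 + s - 9)/(s^3 - 2*s^2 + 9*s - 18)

Take the Laplace transform of both sides.
With L{y'} = sY - y(0) = sY - (-1): the LHS transforms to (s - 2)Y - (-1).
The right side is L{cos(3*t)} = s/(s^2 + 9).
So (s - 2)Y = s/(s^2 + 9) + (-1).
Divide through and combine into a single rational function.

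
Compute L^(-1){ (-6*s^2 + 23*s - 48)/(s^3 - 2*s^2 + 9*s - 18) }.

Factor the denominator: s^3 - 2*s^2 + 9*s - 18 = (s - 2)*(s^2 + 9).
Partial fraction decomposition gives [-2/(s - 2)] + [-4*s/(s^2 + 9)] + [15/(s^2 + 9)].
Invert each term: -2/(s - 2) ↔ -2e^(2t); -4·s/(s^2 + 9) ↔ -4cos(3t); 5·3/(s^2 + 9) ↔ 5sin(3t).

-2*exp(2*t) + 5*sin(3*t) - 4*cos(3*t)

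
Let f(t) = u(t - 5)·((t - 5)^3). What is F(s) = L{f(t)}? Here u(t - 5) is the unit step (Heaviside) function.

By the second shifting theorem, L{u(t - c)·g(t - c)} = e^(-cs)·G(s) with c = 5 and G(s) = L{g(t)}.
L{t^3} = 3!/s^4 = 6/s^4.

F(s) = 6*exp(-5*s)/s^4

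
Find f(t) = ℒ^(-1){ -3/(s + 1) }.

Since L{e^(-t)} = 1/(s + 1), the inverse is e^(-t), scaled by -3.

f(t) = -3*exp(-t)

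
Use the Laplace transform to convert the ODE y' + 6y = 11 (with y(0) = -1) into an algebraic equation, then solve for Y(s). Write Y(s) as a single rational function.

Y(s) = (-s + 11)/(s^2 + 6*s)

Laplace-transform each side.
With L{y'} = sY - y(0) = sY - (-1): the LHS transforms to (s + 6)Y - (-1).
The right side is L{11} = 11/s.
So (s + 6)Y = 11/s + (-1).
Isolate Y and clear denominators.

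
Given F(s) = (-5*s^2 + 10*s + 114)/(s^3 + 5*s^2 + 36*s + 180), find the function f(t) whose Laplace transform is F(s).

f(t) = 5*sin(6*t) - 4*cos(6*t) - exp(-5*t)

Factor the denominator: s^3 + 5*s^2 + 36*s + 180 = (s + 5)*(s^2 + 36).
Partial fraction decomposition gives [-1/(s + 5)] + [-4*s/(s^2 + 36)] + [30/(s^2 + 36)].
Invert each term: -1/(s + 5) ↔ -e^(-5t); -4·s/(s^2 + 36) ↔ -4cos(6t); 5·6/(s^2 + 36) ↔ 5sin(6t).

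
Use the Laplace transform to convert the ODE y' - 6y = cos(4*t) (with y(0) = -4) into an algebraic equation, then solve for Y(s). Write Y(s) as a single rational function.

Apply the Laplace transform to the equation.
With L{y'} = sY - y(0) = sY - (-4): the LHS transforms to (s - 6)Y - (-4).
The right side is L{cos(4*t)} = s/(s^2 + 16).
So (s - 6)Y = s/(s^2 + 16) + (-4).
Solve for Y(s) and write it as one ratio of polynomials.

Y(s) = (-4*s^2 + s - 64)/(s^3 - 6*s^2 + 16*s - 96)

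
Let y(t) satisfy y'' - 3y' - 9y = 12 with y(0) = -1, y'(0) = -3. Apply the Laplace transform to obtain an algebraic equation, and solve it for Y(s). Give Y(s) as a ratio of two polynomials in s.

Laplace-transform each side.
With L{y''} = s^2 Y - s·y(0) - y'(0) and L{y'} = sY - y(0), with y(0) = -1, y'(0) = -3: the LHS transforms to (s^2 - 3*s - 9)Y - (-s).
The right side is L{12} = 12/s.
So (s^2 - 3*s - 9)Y = 12/s + (-s).
Isolate Y and clear denominators.

Y(s) = (-s^2 + 12)/(s^3 - 3*s^2 - 9*s)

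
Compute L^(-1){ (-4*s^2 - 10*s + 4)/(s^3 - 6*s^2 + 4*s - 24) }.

Factor the denominator: s^3 - 6*s^2 + 4*s - 24 = (s - 6)*(s^2 + 4).
Partial fraction decomposition gives [-5/(s - 6)] + [s/(s^2 + 4)] + [-4/(s^2 + 4)].
Invert each term: -5/(s - 6) ↔ -5e^(6t); 1·s/(s^2 + 4) ↔ cos(2t); -2·2/(s^2 + 4) ↔ -2sin(2t).

-5*exp(6*t) - 2*sin(2*t) + cos(2*t)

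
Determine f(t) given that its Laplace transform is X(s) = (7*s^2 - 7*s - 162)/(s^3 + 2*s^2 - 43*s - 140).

f(t) = exp(7*t) + 2*exp(-4*t) + 4*exp(-5*t)

Factor the denominator: s^3 + 2*s^2 - 43*s - 140 = (s - 7)*(s + 4)*(s + 5).
Partial fraction decomposition gives [1/(s - 7)] + [4/(s + 5)] + [2/(s + 4)].
Invert each term: 1/(s - 7) ↔ e^(7t); 4/(s + 5) ↔ 4e^(-5t); 2/(s + 4) ↔ 2e^(-4t).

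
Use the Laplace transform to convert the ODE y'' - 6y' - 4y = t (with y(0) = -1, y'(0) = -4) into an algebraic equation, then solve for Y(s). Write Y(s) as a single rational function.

Y(s) = (-s^3 + 2*s^2 + 1)/(s^4 - 6*s^3 - 4*s^2)

Take the Laplace transform of both sides.
The derivative rules (L{y''} = s^2 Y - s·y(0) - y'(0) and L{y'} = sY - y(0), with y(0) = -1, y'(0) = -4) turn the left side into (s^2 - 6*s - 4)Y - (-s + 2).
The right side is L{t} = s^(-2).
So (s^2 - 6*s - 4)Y = s^(-2) + (-s + 2).
Isolate Y and clear denominators.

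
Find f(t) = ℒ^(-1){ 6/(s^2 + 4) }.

f(t) = 3*sin(2*t)

Since L{sin(2t)} = 2/(s^2 + 4), the inverse is sin(2*t), scaled by 3.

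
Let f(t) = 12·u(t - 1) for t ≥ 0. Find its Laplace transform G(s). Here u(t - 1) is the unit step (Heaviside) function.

By the second shifting theorem, L{u(t - c)·g(t - c)} = e^(-cs)·H(s) with c = 1 and H(s) = L{g(t)}.
L{12} = 12/s.

G(s) = 12*exp(-s)/s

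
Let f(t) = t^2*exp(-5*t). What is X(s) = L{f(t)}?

L{e^(-5t)} = 1/(s + 5).
Then apply L{t^2·g(t)} = (-1)^2 d^2/ds^2[G(s)] with G(s) = 1/(s + 5):
differentiating 2 times and applying the sign gives 2/(s + 5)^3.

X(s) = 2/(s + 5)^3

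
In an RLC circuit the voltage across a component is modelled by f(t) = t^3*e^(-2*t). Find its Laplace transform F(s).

F(s) = 6/(s + 2)^4

L{t^3} = 3!/s^4 = 6/s^4.
By the first shifting theorem, multiplying by e^(-2t) replaces s with s + 2.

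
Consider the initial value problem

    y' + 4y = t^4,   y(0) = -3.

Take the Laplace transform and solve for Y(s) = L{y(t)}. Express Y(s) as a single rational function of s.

Y(s) = (-3*s^5 + 24)/(s^6 + 4*s^5)

Transform both sides with L{·}.
With L{y'} = sY - y(0) = sY - (-3): the LHS transforms to (s + 4)Y - (-3).
The right side is L{t^4} = 24/s^5.
So (s + 4)Y = 24/s^5 + (-3).
Divide through and combine into a single rational function.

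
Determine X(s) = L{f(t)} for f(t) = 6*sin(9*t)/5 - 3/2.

By linearity of the Laplace transform, transform each term separately.
L{-3/2} = (-3/2)/s; (6/5)·[L{sin(9t)} = 9/(s^2 + 81)].

X(s) = 54/(5*(s^2 + 81)) - 3/(2*s)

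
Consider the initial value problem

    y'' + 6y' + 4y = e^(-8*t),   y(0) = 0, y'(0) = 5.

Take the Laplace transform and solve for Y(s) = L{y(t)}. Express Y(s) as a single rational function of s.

Take the Laplace transform of both sides.
The derivative rules (L{y''} = s^2 Y - s·y(0) - y'(0) and L{y'} = sY - y(0), with y(0) = 0, y'(0) = 5) turn the left side into (s^2 + 6*s + 4)Y - (5).
The right side is L{e^(-8*t)} = 1/(s + 8).
So (s^2 + 6*s + 4)Y = 1/(s + 8) + (5).
Isolate Y and clear denominators.

Y(s) = (5*s + 41)/(s^3 + 14*s^2 + 52*s + 32)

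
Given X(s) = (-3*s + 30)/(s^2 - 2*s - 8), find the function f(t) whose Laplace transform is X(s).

f(t) = 3*exp(4*t) - 6*exp(-2*t)

Factor the denominator: s^2 - 2*s - 8 = (s - 4)*(s + 2).
Partial fraction decomposition gives [-6/(s + 2)] + [3/(s - 4)].
Invert each term: -6/(s + 2) ↔ -6e^(-2t); 3/(s - 4) ↔ 3e^(4t).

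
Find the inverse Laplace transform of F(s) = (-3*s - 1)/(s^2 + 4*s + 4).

5*t*exp(-2*t) - 3*exp(-2*t)

Factor the denominator: s^2 + 4*s + 4 = (s + 2)^2.
Partial fraction decomposition gives [-3/(s + 2)] + [5/(s + 2)^2].
Invert each term: -3/(s + 2) ↔ -3e^(-2t); 5/(s + 2)^2 ↔ 5t·e^(-2t).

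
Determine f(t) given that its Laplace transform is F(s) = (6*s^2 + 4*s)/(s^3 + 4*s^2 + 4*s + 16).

Factor the denominator: s^3 + 4*s^2 + 4*s + 16 = (s + 4)*(s^2 + 4).
Partial fraction decomposition gives [4/(s + 4)] + [2*s/(s^2 + 4)] + [-4/(s^2 + 4)].
Invert each term: 4/(s + 4) ↔ 4e^(-4t); 2·s/(s^2 + 4) ↔ 2cos(2t); -2·2/(s^2 + 4) ↔ -2sin(2t).

f(t) = -2*sin(2*t) + 2*cos(2*t) + 4*exp(-4*t)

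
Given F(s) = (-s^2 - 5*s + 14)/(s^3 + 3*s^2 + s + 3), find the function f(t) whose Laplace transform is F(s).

f(t) = 4*sin(t) - 3*cos(t) + 2*exp(-3*t)

Factor the denominator: s^3 + 3*s^2 + s + 3 = (s + 3)*(s^2 + 1).
Partial fraction decomposition gives [2/(s + 3)] + [-3*s/(s^2 + 1)] + [4/(s^2 + 1)].
Invert each term: 2/(s + 3) ↔ 2e^(-3t); -3·s/(s^2 + 1) ↔ -3cos(t); 4·1/(s^2 + 1) ↔ 4sin(t).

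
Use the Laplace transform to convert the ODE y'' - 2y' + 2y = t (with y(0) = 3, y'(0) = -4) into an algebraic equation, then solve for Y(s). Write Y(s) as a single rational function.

Apply the Laplace transform to the equation.
Using L{y''} = s^2 Y - s·y(0) - y'(0) and L{y'} = sY - y(0), with y(0) = 3, y'(0) = -4, the left side becomes (s^2 - 2*s + 2)Y - (3*s - 10).
The right side is L{t} = s^(-2).
So (s^2 - 2*s + 2)Y = s^(-2) + (3*s - 10).
Divide through and combine into a single rational function.

Y(s) = (3*s^3 - 10*s^2 + 1)/(s^4 - 2*s^3 + 2*s^2)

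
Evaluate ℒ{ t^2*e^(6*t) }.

L{e^(6t)} = 1/(s - 6).
Then apply L{t^2·g(t)} = (-1)^2 d^2/ds^2[G(s)] with G(s) = 1/(s - 6):
differentiating 2 times and applying the sign gives 2/(s - 6)^3.

2/(s - 6)^3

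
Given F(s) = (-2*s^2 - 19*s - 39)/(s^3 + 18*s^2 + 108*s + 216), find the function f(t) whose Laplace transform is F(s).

f(t) = 3*t^2*exp(-6*t)/2 + 5*t*exp(-6*t) - 2*exp(-6*t)

Factor the denominator: s^3 + 18*s^2 + 108*s + 216 = (s + 6)^3.
Partial fraction decomposition gives [-2/(s + 6)] + [5/(s + 6)^2] + [3/(s + 6)^3].
Invert each term: -2/(s + 6) ↔ -2e^(-6t); 5/(s + 6)^2 ↔ 5t·e^(-6t); 3/(s + 6)^3 ↔ (3/2)t^2·e^(-6t).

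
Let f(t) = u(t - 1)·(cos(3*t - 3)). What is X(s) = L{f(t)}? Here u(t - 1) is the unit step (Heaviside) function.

X(s) = s*exp(-s)/(s^2 + 9)

By the second shifting theorem, L{u(t - c)·g(t - c)} = e^(-cs)·G(s) with c = 1 and G(s) = L{g(t)}.
L{cos(3t)} = s/(s^2 + 9).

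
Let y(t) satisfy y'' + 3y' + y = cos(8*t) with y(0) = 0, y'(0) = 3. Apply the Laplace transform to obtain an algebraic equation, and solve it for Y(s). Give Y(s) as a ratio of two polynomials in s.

Apply the Laplace transform to the equation.
Using L{y''} = s^2 Y - s·y(0) - y'(0) and L{y'} = sY - y(0), with y(0) = 0, y'(0) = 3, the left side becomes (s^2 + 3*s + 1)Y - (3).
The right side is L{cos(8*t)} = s/(s^2 + 64).
So (s^2 + 3*s + 1)Y = s/(s^2 + 64) + (3).
Divide through and combine into a single rational function.

Y(s) = (3*s^2 + s + 192)/(s^4 + 3*s^3 + 65*s^2 + 192*s + 64)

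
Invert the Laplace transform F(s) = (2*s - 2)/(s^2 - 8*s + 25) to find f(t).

f(t) = 2*exp(4*t)*sin(3*t) + 2*exp(4*t)*cos(3*t)

Complete the square in the denominator: s^2 - 8*s + 25 = (s - 4)^2 + 3^2.
Split the numerator to match: 2*s - 2 = 2·(s - 4) + 2·3.
Invert each term: 2·(s - 4)/((s - 4)^2 + 9) ↔ 2e^(4t)cos(3t); 2·3/((s - 4)^2 + 9) ↔ 2e^(4t)sin(3t).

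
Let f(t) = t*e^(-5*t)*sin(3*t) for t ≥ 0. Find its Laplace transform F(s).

L{sin(3t)} = 3/(s^2 + 9).
Multiplying by e^(-5t) shifts s → s + 5, so L{e^(-5*t)*sin(3*t)} = 3/((s + 5)^2 + 9).
Then apply L{t·g(t)} = -d/ds[G(s)] with G(s) = 3/((s + 5)^2 + 9):
differentiating 1 time and applying the sign gives 6*(s + 5)/(s^2 + 10*s + 34)^2.

F(s) = 6*(s + 5)/(s^2 + 10*s + 34)^2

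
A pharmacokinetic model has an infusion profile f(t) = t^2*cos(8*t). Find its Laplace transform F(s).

F(s) = 2*s*(s^2 - 192)/(s^2 + 64)^3

L{cos(8t)} = s/(s^2 + 64).
Then apply L{t^2·g(t)} = (-1)^2 d^2/ds^2[G(s)] with G(s) = s/(s^2 + 64):
differentiating 2 times and applying the sign gives 2*s*(s^2 - 192)/(s^2 + 64)^3.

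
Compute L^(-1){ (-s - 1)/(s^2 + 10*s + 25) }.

Factor the denominator: s^2 + 10*s + 25 = (s + 5)^2.
Partial fraction decomposition gives [-1/(s + 5)] + [4/(s + 5)^2].
Invert each term: -1/(s + 5) ↔ -e^(-5t); 4/(s + 5)^2 ↔ 4t·e^(-5t).

4*t*exp(-5*t) - exp(-5*t)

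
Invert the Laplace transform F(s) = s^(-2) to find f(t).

Since L{t} = 1!/s^2 = 1/s^2, the inverse is t.

f(t) = t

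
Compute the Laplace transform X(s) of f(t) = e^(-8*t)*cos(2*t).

X(s) = (s + 8)/((s + 8)^2 + 4)

L{cos(2t)} = s/(s^2 + 4).
By the first shifting theorem, multiplying by e^(-8t) replaces s with s + 8.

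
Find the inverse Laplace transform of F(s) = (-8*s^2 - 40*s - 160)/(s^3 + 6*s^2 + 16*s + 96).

Factor the denominator: s^3 + 6*s^2 + 16*s + 96 = (s + 6)*(s^2 + 16).
Partial fraction decomposition gives [-4/(s + 6)] + [-4*s/(s^2 + 16)] + [-16/(s^2 + 16)].
Invert each term: -4/(s + 6) ↔ -4e^(-6t); -4·s/(s^2 + 16) ↔ -4cos(4t); -4·4/(s^2 + 16) ↔ -4sin(4t).

-4*sin(4*t) - 4*cos(4*t) - 4*exp(-6*t)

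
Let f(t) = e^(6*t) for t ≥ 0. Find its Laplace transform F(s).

L{1} = 1/s.
By the first shifting theorem, multiplying by e^(6t) replaces s with s - 6.

F(s) = 1/(s - 6)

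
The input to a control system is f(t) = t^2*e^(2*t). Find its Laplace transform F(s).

F(s) = 2/(s - 2)^3

L{e^(2t)} = 1/(s - 2).
Then apply L{t^2·g(t)} = (-1)^2 d^2/ds^2[G(s)] with G(s) = 1/(s - 2):
differentiating 2 times and applying the sign gives 2/(s - 2)^3.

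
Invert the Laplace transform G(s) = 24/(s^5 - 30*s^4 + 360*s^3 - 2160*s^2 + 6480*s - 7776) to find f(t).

f(t) = t^4*exp(6*t)

Rewrite the denominator: s^5 - 30*s^4 + 360*s^3 - 2160*s^2 + 6480*s - 7776 = (s - 6)^5.
The form in (s - 6) signals a first-shifting-theorem factor e^(6t).
Since L{t^4} = 4!/s^5 = 24/s^5, the inverse is t^4*e^(6*t).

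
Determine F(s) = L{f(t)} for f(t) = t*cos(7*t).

L{cos(7t)} = s/(s^2 + 49).
Then apply L{t·g(t)} = -d/ds[G(s)] with G(s) = s/(s^2 + 49):
differentiating 1 time and applying the sign gives (s - 7)*(s + 7)/(s^2 + 49)^2.

F(s) = (s - 7)*(s + 7)/(s^2 + 49)^2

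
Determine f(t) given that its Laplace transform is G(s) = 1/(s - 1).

f(t) = exp(t)

Since L{e^(t)} = 1/(s - 1), the inverse is e^(t).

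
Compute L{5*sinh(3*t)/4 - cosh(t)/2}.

-s/(2*(s^2 - 1)) + 15/(4*(s^2 - 9))

Apply the Laplace transform termwise.
(-1/2)·[L{cosh(t)} = s/(s^2 - 1)]; (5/4)·[L{sinh(3t)} = 3/(s^2 - 9)].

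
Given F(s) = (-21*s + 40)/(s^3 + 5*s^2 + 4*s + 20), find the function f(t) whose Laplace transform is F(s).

f(t) = 2*sin(2*t) - 5*cos(2*t) + 5*exp(-5*t)

Factor the denominator: s^3 + 5*s^2 + 4*s + 20 = (s + 5)*(s^2 + 4).
Partial fraction decomposition gives [5/(s + 5)] + [-5*s/(s^2 + 4)] + [4/(s^2 + 4)].
Invert each term: 5/(s + 5) ↔ 5e^(-5t); -5·s/(s^2 + 4) ↔ -5cos(2t); 2·2/(s^2 + 4) ↔ 2sin(2t).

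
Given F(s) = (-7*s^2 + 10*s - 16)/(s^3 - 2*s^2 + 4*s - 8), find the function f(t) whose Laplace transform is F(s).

Factor the denominator: s^3 - 2*s^2 + 4*s - 8 = (s - 2)*(s^2 + 4).
Partial fraction decomposition gives [-3/(s - 2)] + [-4*s/(s^2 + 4)] + [2/(s^2 + 4)].
Invert each term: -3/(s - 2) ↔ -3e^(2t); -4·s/(s^2 + 4) ↔ -4cos(2t); 1·2/(s^2 + 4) ↔ sin(2t).

f(t) = -3*exp(2*t) + sin(2*t) - 4*cos(2*t)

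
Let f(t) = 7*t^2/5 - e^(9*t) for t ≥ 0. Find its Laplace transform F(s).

Apply the Laplace transform termwise.
(-1)·[L{e^(9t)} = 1/(s - 9)]; (7/5)·[L{t^2} = 2!/s^3 = 2/s^3].

F(s) = -1/(s - 9) + 14/(5*s^3)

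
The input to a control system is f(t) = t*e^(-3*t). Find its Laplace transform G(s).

G(s) = (s + 3)^(-2)

L{e^(-3t)} = 1/(s + 3).
Then apply L{t·g(t)} = -d/ds[H(s)] with H(s) = 1/(s + 3):
differentiating 1 time and applying the sign gives (s + 3)^(-2).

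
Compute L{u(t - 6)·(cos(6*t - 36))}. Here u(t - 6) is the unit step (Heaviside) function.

By the second shifting theorem, L{u(t - c)·g(t - c)} = e^(-cs)·G(s) with c = 6 and G(s) = L{g(t)}.
L{cos(6t)} = s/(s^2 + 36).

s*exp(-6*s)/(s^2 + 36)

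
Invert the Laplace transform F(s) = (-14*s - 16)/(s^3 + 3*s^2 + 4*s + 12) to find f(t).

f(t) = -4*sin(2*t) - 2*cos(2*t) + 2*exp(-3*t)

Factor the denominator: s^3 + 3*s^2 + 4*s + 12 = (s + 3)*(s^2 + 4).
Partial fraction decomposition gives [2/(s + 3)] + [-2*s/(s^2 + 4)] + [-8/(s^2 + 4)].
Invert each term: 2/(s + 3) ↔ 2e^(-3t); -2·s/(s^2 + 4) ↔ -2cos(2t); -4·2/(s^2 + 4) ↔ -4sin(2t).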